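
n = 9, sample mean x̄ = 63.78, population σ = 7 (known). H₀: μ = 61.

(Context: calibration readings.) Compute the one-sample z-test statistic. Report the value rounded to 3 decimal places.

SE = σ/√n = 7/√9 = 2.3333
z = (x̄−μ₀)/SE = (63.78−61)/2.3333 = 1.1914

test statistic = 1.191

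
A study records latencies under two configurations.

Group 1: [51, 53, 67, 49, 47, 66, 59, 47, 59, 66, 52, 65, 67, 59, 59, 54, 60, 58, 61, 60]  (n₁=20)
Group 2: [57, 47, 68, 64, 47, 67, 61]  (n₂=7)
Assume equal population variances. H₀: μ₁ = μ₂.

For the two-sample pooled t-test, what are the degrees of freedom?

degrees of freedom = 25

df = n₁ + n₂ − 2 = 20 + 7 − 2 = 25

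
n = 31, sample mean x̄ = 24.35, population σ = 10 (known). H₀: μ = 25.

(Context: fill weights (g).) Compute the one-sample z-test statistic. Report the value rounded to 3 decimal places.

SE = σ/√n = 10/√31 = 1.7961
z = (x̄−μ₀)/SE = (24.35−25)/1.7961 = -0.3619

test statistic = -0.362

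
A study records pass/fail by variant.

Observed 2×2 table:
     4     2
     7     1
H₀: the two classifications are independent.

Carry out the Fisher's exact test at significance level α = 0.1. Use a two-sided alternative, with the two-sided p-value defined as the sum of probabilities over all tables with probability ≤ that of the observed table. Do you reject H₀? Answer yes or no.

reject H₀: no

Margins: r₁=6, r₂=8, c₁=11, c₂=3, n=14
p_obs = C(6,4)·C(8,7)/C(14,11); sum pmf over tables with pmf ≤ p_obs
p-value (two-sided) = 0.53846
At α=0.1: p ≥ α → fail to reject H₀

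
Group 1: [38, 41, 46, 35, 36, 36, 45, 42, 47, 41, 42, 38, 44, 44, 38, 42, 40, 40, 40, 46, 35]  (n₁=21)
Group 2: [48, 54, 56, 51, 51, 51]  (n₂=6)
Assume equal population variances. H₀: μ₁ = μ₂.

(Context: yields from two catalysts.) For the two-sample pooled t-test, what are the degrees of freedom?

degrees of freedom = 25

df = n₁ + n₂ − 2 = 21 + 6 − 2 = 25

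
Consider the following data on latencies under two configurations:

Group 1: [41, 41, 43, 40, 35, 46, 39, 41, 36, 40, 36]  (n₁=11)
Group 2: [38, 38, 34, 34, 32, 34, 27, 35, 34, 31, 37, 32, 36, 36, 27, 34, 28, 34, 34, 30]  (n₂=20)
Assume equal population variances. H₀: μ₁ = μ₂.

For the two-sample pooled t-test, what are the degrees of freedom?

degrees of freedom = 29

df = n₁ + n₂ − 2 = 11 + 20 − 2 = 29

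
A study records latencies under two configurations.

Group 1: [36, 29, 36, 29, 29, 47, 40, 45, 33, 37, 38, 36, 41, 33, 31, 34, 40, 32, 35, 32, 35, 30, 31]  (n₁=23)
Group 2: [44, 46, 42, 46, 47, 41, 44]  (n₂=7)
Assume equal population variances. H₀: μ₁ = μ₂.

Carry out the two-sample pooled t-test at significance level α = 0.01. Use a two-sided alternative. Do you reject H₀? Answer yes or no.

x̄₁=35.174, s₁=4.942, n₁=23
x̄₂=44.286, s₂=2.215, n₂=7
s_p² = [22·4.942² + 6·2.215²]/28 = 20.2405
SE = √(s_p²·(1/23+1/7)) = 1.9420
t = (35.174−44.286)/1.9420 = -4.6919
df = 28
p-value (two-sided) = 0.00006
At α=0.01: p < α → reject H₀

reject H₀: yes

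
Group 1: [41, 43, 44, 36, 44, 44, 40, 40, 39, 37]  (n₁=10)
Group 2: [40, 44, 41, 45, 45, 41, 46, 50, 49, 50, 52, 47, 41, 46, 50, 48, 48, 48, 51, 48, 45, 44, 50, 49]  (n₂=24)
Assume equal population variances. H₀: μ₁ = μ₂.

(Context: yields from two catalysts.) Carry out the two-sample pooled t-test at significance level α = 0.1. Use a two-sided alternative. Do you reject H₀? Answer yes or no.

reject H₀: yes

x̄₁=40.800, s₁=2.936, n₁=10
x̄₂=46.583, s₂=3.450, n₂=24
s_p² = [9·2.936² + 23·3.450²]/32 = 10.9823
SE = √(s_p²·(1/10+1/24)) = 1.2473
t = (40.800−46.583)/1.2473 = -4.6366
df = 32
p-value (two-sided) = 0.00006
At α=0.1: p < α → reject H₀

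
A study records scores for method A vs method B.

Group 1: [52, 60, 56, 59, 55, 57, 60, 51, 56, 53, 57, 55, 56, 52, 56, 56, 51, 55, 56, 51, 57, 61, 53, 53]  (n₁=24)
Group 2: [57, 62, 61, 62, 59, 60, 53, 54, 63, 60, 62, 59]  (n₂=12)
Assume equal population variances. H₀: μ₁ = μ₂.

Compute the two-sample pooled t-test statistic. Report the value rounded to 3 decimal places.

x̄₁=55.333, s₁=2.914, n₁=24
x̄₂=59.333, s₂=3.200, n₂=12
s_p² = [23·2.914² + 11·3.200²]/34 = 9.0588
SE = √(s_p²·(1/24+1/12)) = 1.0641
t = (55.333−59.333)/1.0641 = -3.7590
df = 34

test statistic = -3.759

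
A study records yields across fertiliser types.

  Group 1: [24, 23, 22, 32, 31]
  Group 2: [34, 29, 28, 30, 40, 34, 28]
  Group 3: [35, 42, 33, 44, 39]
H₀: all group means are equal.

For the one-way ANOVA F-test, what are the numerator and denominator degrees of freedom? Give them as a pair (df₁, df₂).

k = 3 groups, N = 17 total
df = (k−1, N−k) = (3−1, 17−3) = (2, 14)

degrees of freedom = [2, 14]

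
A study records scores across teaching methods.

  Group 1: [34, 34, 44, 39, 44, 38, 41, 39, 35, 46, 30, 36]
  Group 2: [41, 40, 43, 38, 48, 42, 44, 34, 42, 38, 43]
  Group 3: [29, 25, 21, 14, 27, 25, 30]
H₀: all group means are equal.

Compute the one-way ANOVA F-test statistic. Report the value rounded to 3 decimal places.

Group means [38.33, 41.18, 24.43], grand mean 36.133
SSB = Σnᵢ(x̄ᵢ−x̄)² = 1297.449; SSW = ΣΣ(x−x̄ᵢ)² = 570.017
MSB = 1297.449/2 = 648.7247; MSW = 570.017/27 = 21.1118
F = MSB/MSW = 30.7281
df = (2, 27)

test statistic = 30.728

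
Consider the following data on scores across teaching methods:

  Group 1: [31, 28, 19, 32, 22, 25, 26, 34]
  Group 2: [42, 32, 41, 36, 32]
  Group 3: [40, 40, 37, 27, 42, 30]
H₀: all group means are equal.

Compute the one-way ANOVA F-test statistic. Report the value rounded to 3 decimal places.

test statistic = 6.727

Group means [27.12, 36.60, 36.00], grand mean 32.421
SSB = Σnᵢ(x̄ᵢ−x̄)² = 388.557; SSW = ΣΣ(x−x̄ᵢ)² = 462.075
MSB = 388.557/2 = 194.2783; MSW = 462.075/16 = 28.8797
F = MSB/MSW = 6.7272
df = (2, 16)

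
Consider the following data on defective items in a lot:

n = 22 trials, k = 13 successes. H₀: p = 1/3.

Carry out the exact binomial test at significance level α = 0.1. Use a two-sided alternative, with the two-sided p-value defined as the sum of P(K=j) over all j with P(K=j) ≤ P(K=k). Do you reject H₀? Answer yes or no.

reject H₀: yes

Exact binomial: n=22, k=13, p₀=1/3=0.3333
P(X=j) = C(n,j)·p₀^j·(1−p₀)^(n−j); p = Σ P(X=j) over j with P(X=j) ≤ P(X=13)
p-value (two-sided) = 0.02093
At α=0.1: p < α → reject H₀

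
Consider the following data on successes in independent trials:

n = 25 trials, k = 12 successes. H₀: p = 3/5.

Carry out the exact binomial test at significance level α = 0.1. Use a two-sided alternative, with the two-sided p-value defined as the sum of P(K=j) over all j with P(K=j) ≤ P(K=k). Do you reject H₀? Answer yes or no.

Exact binomial: n=25, k=12, p₀=3/5=0.6000
P(X=j) = C(n,j)·p₀^j·(1−p₀)^(n−j); p = Σ P(X=j) over j with P(X=j) ≤ P(X=12)
p-value (two-sided) = 0.22733
At α=0.1: p ≥ α → fail to reject H₀

reject H₀: no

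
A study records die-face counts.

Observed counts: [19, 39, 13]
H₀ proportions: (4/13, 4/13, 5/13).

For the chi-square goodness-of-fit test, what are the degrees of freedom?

degrees of freedom = 2

df = k − 1 = 3 − 1 = 2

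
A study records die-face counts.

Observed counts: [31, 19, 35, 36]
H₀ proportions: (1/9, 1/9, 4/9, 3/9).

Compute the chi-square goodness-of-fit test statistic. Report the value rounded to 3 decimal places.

n = 121; E_i = n·p_i = [13.44, 13.44, 53.78, 40.33]
χ² = (31−13.44)²/13.44 + (19−13.44)²/13.44 + (35−53.78)²/53.78 + (36−40.33)²/40.33 = 32.2417
df = 3

test statistic = 32.242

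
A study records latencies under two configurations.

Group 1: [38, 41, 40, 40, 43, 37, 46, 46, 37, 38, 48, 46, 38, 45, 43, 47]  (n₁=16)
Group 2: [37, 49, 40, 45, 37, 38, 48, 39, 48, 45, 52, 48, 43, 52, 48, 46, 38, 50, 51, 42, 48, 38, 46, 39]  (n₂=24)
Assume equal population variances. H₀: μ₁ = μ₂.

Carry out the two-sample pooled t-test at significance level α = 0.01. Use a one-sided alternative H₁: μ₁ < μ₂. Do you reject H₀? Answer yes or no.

reject H₀: no

x̄₁=42.062, s₁=3.890, n₁=16
x̄₂=44.458, s₂=5.107, n₂=24
s_p² = [15·3.890² + 23·5.107²]/38 = 21.7604
SE = √(s_p²·(1/16+1/24)) = 1.5056
t = (42.062−44.458)/1.5056 = -1.5913
df = 38
p-value (one-sided, H₁ less) = 0.05991
At α=0.01: p ≥ α → fail to reject H₀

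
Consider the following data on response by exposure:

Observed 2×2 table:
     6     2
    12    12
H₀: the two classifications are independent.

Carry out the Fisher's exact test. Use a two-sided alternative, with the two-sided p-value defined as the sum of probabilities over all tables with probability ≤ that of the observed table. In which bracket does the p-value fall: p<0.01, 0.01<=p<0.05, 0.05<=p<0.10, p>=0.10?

p-value bracket: p>=0.10

Margins: r₁=8, r₂=24, c₁=18, c₂=14, n=32
p_obs = C(8,6)·C(24,12)/C(32,18); sum pmf over tables with pmf ≤ p_obs
p-value (two-sided) = 0.41228
→ bracket: p>=0.10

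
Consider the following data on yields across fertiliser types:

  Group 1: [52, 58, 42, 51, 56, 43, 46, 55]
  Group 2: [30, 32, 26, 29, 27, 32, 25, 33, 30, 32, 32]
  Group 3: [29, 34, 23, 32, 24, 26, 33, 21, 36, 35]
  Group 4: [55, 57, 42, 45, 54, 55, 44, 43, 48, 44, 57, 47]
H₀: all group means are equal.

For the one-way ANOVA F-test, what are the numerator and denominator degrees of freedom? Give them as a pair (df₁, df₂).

degrees of freedom = [3, 37]

k = 4 groups, N = 41 total
df = (k−1, N−k) = (4−1, 41−4) = (3, 37)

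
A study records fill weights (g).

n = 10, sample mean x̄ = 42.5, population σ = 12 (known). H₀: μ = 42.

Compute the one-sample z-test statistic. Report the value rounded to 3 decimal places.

SE = σ/√n = 12/√10 = 3.7947
z = (x̄−μ₀)/SE = (42.5−42)/3.7947 = 0.1318

test statistic = 0.132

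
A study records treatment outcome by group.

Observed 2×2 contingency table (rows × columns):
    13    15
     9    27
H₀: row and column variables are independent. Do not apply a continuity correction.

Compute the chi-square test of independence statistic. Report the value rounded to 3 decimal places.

test statistic = 3.206

Row totals [28, 36], col totals [22, 42], n=64
χ² = (13−9.62)²/9.62 + (15−18.38)²/18.38 + (9−12.38)²/12.38 + (27−23.62)²/23.62 = 3.2059
df = 1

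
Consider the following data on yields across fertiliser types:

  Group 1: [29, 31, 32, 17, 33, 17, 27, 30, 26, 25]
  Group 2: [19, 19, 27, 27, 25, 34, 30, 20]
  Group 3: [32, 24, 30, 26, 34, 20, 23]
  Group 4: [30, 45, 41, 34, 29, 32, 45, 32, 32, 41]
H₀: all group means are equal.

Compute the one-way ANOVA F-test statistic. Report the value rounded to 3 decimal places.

test statistic = 7.198

Group means [26.70, 25.12, 27.00, 36.10], grand mean 29.086
SSB = Σnᵢ(x̄ᵢ−x̄)² = 704.868; SSW = ΣΣ(x−x̄ᵢ)² = 1011.875
MSB = 704.868/3 = 234.9560; MSW = 1011.875/31 = 32.6411
F = MSB/MSW = 7.1982
df = (3, 31)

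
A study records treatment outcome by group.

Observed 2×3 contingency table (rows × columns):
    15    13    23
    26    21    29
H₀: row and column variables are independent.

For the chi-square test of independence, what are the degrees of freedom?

df = (r−1)(c−1) = (2−1)·(3−1) = 2

degrees of freedom = 2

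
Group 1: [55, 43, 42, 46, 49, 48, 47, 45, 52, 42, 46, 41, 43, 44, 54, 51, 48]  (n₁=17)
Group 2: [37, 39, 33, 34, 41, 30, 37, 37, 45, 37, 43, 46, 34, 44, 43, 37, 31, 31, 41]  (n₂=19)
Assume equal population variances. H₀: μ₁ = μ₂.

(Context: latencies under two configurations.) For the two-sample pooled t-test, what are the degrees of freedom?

degrees of freedom = 34

df = n₁ + n₂ − 2 = 17 + 19 − 2 = 34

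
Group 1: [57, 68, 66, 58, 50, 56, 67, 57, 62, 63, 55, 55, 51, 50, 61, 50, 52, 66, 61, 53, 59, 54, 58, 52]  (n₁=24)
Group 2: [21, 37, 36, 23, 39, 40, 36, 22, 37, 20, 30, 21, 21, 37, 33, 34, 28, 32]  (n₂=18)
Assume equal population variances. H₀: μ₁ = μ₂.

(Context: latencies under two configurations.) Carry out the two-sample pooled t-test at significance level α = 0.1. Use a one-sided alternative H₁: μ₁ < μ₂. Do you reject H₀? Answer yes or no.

reject H₀: no

x̄₁=57.542, s₁=5.680, n₁=24
x̄₂=30.389, s₂=7.220, n₂=18
s_p² = [23·5.680² + 17·7.220²]/40 = 40.7059
SE = √(s_p²·(1/24+1/18)) = 1.9894
t = (57.542−30.389)/1.9894 = 13.6491
df = 40
p-value (one-sided, H₁ less) = 1.00000
At α=0.1: p ≥ α → fail to reject H₀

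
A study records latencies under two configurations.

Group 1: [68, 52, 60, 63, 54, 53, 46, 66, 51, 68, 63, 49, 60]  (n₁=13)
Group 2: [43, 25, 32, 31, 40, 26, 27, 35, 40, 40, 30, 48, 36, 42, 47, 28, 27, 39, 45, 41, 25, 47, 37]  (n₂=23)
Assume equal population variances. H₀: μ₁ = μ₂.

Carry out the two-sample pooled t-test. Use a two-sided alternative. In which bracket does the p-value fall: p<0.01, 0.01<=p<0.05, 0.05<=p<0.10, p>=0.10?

x̄₁=57.923, s₁=7.488, n₁=13
x̄₂=36.130, s₂=7.630, n₂=23
s_p² = [12·7.488² + 22·7.630²]/34 = 57.4568
SE = √(s_p²·(1/13+1/23)) = 2.6302
t = (57.923−36.130)/2.6302 = 8.2856
df = 34
p-value (two-sided) = 0.00000
→ bracket: p<0.01

p-value bracket: p<0.01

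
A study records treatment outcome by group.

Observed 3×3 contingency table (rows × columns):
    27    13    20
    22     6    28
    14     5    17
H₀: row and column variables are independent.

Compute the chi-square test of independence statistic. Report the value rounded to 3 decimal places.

Row totals [60, 56, 36], col totals [63, 24, 65], n=152
χ² = (27−24.87)²/24.87 + (13−9.47)²/9.47 + (20−25.66)²/25.66 + (22−23.21)²/23.21 + (6−8.84)²/8.84 + (28−23.95)²/23.95 + (14−14.92)²/14.92 + (5−5.68)²/5.68 + (17−15.39)²/15.39 = 4.7120
df = 4

test statistic = 4.712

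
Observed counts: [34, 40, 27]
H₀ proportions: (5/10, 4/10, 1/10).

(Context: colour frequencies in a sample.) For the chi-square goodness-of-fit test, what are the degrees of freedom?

df = k − 1 = 3 − 1 = 2

degrees of freedom = 2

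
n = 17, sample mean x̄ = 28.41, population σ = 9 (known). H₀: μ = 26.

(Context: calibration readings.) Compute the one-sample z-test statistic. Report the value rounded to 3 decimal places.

SE = σ/√n = 9/√17 = 2.1828
z = (x̄−μ₀)/SE = (28.41−26)/2.1828 = 1.1041

test statistic = 1.104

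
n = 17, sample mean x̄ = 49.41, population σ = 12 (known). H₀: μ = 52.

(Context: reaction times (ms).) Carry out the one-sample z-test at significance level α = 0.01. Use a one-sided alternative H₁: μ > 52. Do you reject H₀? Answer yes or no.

SE = σ/√n = 12/√17 = 2.9104
z = (x̄−μ₀)/SE = (49.41−52)/2.9104 = -0.8899
p-value (one-sided, H₁ greater) = 0.81324
At α=0.01: p ≥ α → fail to reject H₀

reject H₀: no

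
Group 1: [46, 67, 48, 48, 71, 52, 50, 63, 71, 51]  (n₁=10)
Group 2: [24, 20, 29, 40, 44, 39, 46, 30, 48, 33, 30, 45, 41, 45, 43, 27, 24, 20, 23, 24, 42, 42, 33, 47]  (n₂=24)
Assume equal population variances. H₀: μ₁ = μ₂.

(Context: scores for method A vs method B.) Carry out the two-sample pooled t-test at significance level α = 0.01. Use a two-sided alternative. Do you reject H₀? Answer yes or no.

x̄₁=56.700, s₁=10.111, n₁=10
x̄₂=34.958, s₂=9.484, n₂=24
s_p² = [9·10.111² + 23·9.484²]/32 = 93.4081
SE = √(s_p²·(1/10+1/24)) = 3.6377
t = (56.700−34.958)/3.6377 = 5.9768
df = 32
p-value (two-sided) = 0.00000
At α=0.01: p < α → reject H₀

reject H₀: yes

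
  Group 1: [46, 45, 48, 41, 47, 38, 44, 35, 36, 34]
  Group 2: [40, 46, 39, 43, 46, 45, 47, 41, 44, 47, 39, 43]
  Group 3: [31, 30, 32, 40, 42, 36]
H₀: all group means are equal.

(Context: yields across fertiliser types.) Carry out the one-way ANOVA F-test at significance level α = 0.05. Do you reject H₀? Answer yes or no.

reject H₀: yes

Group means [41.40, 43.33, 35.17], grand mean 40.893
SSB = Σnᵢ(x̄ᵢ−x̄)² = 270.779; SSW = ΣΣ(x−x̄ᵢ)² = 475.900
MSB = 270.779/2 = 135.3893; MSW = 475.900/25 = 19.0360
F = MSB/MSW = 7.1123
df = (2, 25)
p-value (upper-tail) = 0.00359
At α=0.05: p < α → reject H₀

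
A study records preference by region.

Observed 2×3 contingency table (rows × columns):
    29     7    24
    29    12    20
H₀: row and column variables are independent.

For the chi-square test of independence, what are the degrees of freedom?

degrees of freedom = 2

df = (r−1)(c−1) = (2−1)·(3−1) = 2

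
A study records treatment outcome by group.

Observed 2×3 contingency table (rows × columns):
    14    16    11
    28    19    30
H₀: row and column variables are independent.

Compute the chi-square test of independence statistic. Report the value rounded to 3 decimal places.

test statistic = 3.027

Row totals [41, 77], col totals [42, 35, 41], n=118
χ² = (14−14.59)²/14.59 + (16−12.16)²/12.16 + (11−14.25)²/14.25 + (28−27.41)²/27.41 + (19−22.84)²/22.84 + (30−26.75)²/26.75 = 3.0274
df = 2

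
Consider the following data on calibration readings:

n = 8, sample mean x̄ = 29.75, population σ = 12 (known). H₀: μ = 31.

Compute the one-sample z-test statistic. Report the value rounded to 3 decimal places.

SE = σ/√n = 12/√8 = 4.2426
z = (x̄−μ₀)/SE = (29.75−31)/4.2426 = -0.2946

test statistic = -0.295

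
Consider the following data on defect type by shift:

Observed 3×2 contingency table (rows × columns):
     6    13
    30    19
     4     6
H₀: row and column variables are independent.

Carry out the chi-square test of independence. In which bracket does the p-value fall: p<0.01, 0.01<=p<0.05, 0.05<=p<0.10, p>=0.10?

Row totals [19, 49, 10], col totals [40, 38], n=78
χ² = (6−9.74)²/9.74 + (13−9.26)²/9.26 + (30−25.13)²/25.13 + (19−23.87)²/23.87 + (4−5.13)²/5.13 + (6−4.87)²/4.87 = 5.4006
df = 2
p-value (upper-tail) = 0.06719
→ bracket: 0.05<=p<0.10

p-value bracket: 0.05<=p<0.10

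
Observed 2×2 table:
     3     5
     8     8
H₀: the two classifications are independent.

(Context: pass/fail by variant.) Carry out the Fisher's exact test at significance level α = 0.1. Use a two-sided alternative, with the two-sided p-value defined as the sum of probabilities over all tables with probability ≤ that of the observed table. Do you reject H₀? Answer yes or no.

Margins: r₁=8, r₂=16, c₁=11, c₂=13, n=24
p_obs = C(8,3)·C(16,8)/C(24,11); sum pmf over tables with pmf ≤ p_obs
p-value (two-sided) = 0.67919
At α=0.1: p ≥ α → fail to reject H₀

reject H₀: no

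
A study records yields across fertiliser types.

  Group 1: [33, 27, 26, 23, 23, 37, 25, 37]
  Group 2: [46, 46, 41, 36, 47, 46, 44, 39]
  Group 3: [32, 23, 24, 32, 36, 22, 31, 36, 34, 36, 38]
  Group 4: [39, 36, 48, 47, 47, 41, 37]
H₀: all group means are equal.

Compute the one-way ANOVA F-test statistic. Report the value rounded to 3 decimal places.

test statistic = 15.660

Group means [28.88, 43.12, 31.27, 42.14], grand mean 35.735
SSB = Σnᵢ(x̄ᵢ−x̄)² = 1319.829; SSW = ΣΣ(x−x̄ᵢ)² = 842.789
MSB = 1319.829/3 = 439.9429; MSW = 842.789/30 = 28.0930
F = MSB/MSW = 15.6603
df = (3, 30)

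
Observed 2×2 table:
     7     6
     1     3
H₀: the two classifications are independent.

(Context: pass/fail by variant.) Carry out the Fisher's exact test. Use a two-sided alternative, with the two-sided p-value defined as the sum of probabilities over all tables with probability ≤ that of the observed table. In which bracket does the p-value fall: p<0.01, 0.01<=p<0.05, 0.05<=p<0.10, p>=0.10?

p-value bracket: p>=0.10

Margins: r₁=13, r₂=4, c₁=8, c₂=9, n=17
p_obs = C(13,7)·C(4,1)/C(17,8); sum pmf over tables with pmf ≤ p_obs
p-value (two-sided) = 0.57647
→ bracket: p>=0.10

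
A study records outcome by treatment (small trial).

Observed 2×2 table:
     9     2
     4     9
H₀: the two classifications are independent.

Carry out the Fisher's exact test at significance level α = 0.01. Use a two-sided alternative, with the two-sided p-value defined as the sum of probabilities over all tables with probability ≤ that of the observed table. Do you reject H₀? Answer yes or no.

Margins: r₁=11, r₂=13, c₁=13, c₂=11, n=24
p_obs = C(11,9)·C(13,4)/C(24,13); sum pmf over tables with pmf ≤ p_obs
p-value (two-sided) = 0.01882
At α=0.01: p ≥ α → fail to reject H₀

reject H₀: no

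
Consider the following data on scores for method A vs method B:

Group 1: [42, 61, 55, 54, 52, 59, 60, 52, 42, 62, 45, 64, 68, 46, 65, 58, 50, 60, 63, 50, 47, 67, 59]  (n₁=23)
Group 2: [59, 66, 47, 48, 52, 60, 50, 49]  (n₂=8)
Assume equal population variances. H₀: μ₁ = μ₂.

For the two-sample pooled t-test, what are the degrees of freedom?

df = n₁ + n₂ − 2 = 23 + 8 − 2 = 29

degrees of freedom = 29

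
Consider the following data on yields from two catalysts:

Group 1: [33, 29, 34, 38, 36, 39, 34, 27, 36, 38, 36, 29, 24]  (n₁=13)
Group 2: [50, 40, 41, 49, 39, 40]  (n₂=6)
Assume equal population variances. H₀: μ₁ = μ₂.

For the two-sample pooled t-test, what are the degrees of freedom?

degrees of freedom = 17

df = n₁ + n₂ − 2 = 13 + 6 − 2 = 17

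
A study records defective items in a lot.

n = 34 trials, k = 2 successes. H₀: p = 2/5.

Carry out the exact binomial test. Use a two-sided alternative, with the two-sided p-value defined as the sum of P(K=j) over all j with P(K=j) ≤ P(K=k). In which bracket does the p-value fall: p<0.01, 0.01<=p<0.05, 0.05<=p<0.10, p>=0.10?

p-value bracket: p<0.01

Exact binomial: n=34, k=2, p₀=2/5=0.4000
P(X=j) = C(n,j)·p₀^j·(1−p₀)^(n−j); p = Σ P(X=j) over j with P(X=j) ≤ P(X=2)
p-value (two-sided) = 0.00001
→ bracket: p<0.01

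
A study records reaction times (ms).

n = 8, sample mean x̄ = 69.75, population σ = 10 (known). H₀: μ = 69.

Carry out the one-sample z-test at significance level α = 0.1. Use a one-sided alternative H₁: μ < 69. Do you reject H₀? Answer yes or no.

reject H₀: no

SE = σ/√n = 10/√8 = 3.5355
z = (x̄−μ₀)/SE = (69.75−69)/3.5355 = 0.2121
p-value (one-sided, H₁ less) = 0.58400
At α=0.1: p ≥ α → fail to reject H₀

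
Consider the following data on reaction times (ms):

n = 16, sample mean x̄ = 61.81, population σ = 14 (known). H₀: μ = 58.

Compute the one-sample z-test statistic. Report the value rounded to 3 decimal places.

test statistic = 1.089

SE = σ/√n = 14/√16 = 3.5000
z = (x̄−μ₀)/SE = (61.81−58)/3.5000 = 1.0886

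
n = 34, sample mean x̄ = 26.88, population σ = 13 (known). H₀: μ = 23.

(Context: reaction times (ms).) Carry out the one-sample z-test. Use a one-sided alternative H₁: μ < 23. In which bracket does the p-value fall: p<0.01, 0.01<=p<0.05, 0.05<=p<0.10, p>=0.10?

SE = σ/√n = 13/√34 = 2.2295
z = (x̄−μ₀)/SE = (26.88−23)/2.2295 = 1.7403
p-value (one-sided, H₁ less) = 0.95910
→ bracket: p>=0.10

p-value bracket: p>=0.10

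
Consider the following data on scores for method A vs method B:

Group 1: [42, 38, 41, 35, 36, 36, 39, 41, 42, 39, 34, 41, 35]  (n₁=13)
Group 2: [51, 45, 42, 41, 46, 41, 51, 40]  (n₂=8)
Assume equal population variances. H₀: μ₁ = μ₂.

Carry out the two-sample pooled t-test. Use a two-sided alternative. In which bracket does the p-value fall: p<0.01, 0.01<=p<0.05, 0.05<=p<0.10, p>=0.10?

x̄₁=38.385, s₁=2.902, n₁=13
x̄₂=44.625, s₂=4.438, n₂=8
s_p² = [12·2.902² + 7·4.438²]/19 = 12.5764
SE = √(s_p²·(1/13+1/8)) = 1.5936
t = (38.385−44.625)/1.5936 = -3.9160
df = 19
p-value (two-sided) = 0.00093
→ bracket: p<0.01

p-value bracket: p<0.01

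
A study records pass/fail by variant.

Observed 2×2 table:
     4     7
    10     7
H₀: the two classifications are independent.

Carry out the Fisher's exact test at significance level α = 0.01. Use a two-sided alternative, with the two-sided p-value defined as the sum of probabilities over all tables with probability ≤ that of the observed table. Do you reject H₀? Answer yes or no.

Margins: r₁=11, r₂=17, c₁=14, c₂=14, n=28
p_obs = C(11,4)·C(17,10)/C(28,14); sum pmf over tables with pmf ≤ p_obs
p-value (two-sided) = 0.44007
At α=0.01: p ≥ α → fail to reject H₀

reject H₀: no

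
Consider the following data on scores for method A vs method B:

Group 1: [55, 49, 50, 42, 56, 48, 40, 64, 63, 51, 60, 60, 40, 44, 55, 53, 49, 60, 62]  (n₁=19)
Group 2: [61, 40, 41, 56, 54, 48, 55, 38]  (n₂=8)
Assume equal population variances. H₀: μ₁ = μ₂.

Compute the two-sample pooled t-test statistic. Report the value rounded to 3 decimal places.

test statistic = 1.057

x̄₁=52.684, s₁=7.725, n₁=19
x̄₂=49.125, s₂=8.626, n₂=8
s_p² = [18·7.725² + 7·8.626²]/25 = 63.7992
SE = √(s_p²·(1/19+1/8)) = 3.3664
t = (52.684−49.125)/3.3664 = 1.0573
df = 25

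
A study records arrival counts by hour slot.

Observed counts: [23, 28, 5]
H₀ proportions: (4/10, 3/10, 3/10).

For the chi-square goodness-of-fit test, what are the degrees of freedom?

df = k − 1 = 3 − 1 = 2

degrees of freedom = 2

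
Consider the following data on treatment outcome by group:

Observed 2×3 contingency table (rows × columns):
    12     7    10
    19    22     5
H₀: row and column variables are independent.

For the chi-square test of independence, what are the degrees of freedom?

df = (r−1)(c−1) = (2−1)·(3−1) = 2

degrees of freedom = 2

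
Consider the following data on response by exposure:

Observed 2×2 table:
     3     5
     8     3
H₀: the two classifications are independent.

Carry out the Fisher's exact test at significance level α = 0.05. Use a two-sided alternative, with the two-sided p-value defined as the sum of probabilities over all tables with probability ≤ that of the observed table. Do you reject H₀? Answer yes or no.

Margins: r₁=8, r₂=11, c₁=11, c₂=8, n=19
p_obs = C(8,3)·C(11,8)/C(19,11); sum pmf over tables with pmf ≤ p_obs
p-value (two-sided) = 0.18092
At α=0.05: p ≥ α → fail to reject H₀

reject H₀: no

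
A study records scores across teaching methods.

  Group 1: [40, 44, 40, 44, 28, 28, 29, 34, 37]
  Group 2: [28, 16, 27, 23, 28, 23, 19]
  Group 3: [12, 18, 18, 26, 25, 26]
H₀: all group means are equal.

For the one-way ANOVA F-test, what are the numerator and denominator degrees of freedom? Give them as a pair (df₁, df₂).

k = 3 groups, N = 22 total
df = (k−1, N−k) = (3−1, 22−3) = (2, 19)

degrees of freedom = [2, 19]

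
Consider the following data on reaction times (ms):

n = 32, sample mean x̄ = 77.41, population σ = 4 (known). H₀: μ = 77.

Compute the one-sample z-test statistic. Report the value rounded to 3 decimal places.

test statistic = 0.580

SE = σ/√n = 4/√32 = 0.7071
z = (x̄−μ₀)/SE = (77.41−77)/0.7071 = 0.5798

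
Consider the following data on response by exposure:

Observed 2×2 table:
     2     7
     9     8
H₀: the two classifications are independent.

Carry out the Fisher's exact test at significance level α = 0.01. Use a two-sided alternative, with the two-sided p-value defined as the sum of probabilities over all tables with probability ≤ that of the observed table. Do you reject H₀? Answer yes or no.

reject H₀: no

Margins: r₁=9, r₂=17, c₁=11, c₂=15, n=26
p_obs = C(9,2)·C(17,9)/C(26,11); sum pmf over tables with pmf ≤ p_obs
p-value (two-sided) = 0.21670
At α=0.01: p ≥ α → fail to reject H₀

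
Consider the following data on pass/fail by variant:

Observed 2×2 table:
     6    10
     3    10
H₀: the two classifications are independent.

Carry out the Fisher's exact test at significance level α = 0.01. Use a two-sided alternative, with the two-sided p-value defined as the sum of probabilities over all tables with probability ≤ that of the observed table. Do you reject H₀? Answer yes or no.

reject H₀: no

Margins: r₁=16, r₂=13, c₁=9, c₂=20, n=29
p_obs = C(16,6)·C(13,3)/C(29,9); sum pmf over tables with pmf ≤ p_obs
p-value (two-sided) = 0.45427
At α=0.01: p ≥ α → fail to reject H₀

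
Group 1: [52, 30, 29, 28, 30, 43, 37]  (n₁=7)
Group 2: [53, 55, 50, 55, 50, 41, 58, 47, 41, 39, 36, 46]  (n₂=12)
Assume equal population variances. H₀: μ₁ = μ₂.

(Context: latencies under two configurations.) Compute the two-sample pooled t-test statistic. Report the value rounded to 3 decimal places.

test statistic = -3.219

x̄₁=35.571, s₁=9.034, n₁=7
x̄₂=47.583, s₂=7.115, n₂=12
s_p² = [6·9.034² + 11·7.115²]/17 = 61.5665
SE = √(s_p²·(1/7+1/12)) = 3.7317
t = (35.571−47.583)/3.7317 = -3.2189
df = 17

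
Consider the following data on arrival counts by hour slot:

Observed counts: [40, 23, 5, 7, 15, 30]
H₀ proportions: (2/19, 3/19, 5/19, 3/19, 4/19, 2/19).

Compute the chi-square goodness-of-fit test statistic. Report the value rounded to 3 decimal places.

n = 120; E_i = n·p_i = [12.63, 18.95, 31.58, 18.95, 25.26, 12.63]
χ² = (40−12.63)²/12.63 + (23−18.95)²/18.95 + (5−31.58)²/31.58 + (7−18.95)²/18.95 + (15−25.26)²/25.26 + (30−12.63)²/12.63 = 118.1201
df = 5

test statistic = 118.120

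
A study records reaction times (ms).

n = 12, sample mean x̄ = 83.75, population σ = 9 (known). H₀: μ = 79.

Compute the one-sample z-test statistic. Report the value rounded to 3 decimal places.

SE = σ/√n = 9/√12 = 2.5981
z = (x̄−μ₀)/SE = (83.75−79)/2.5981 = 1.8283

test statistic = 1.828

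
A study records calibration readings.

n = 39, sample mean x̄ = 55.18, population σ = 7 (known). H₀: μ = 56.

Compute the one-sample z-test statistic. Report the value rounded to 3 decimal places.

SE = σ/√n = 7/√39 = 1.1209
z = (x̄−μ₀)/SE = (55.18−56)/1.1209 = -0.7316

test statistic = -0.732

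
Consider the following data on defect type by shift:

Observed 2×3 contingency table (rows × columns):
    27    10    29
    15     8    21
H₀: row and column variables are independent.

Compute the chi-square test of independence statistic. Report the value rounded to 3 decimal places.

Row totals [66, 44], col totals [42, 18, 50], n=110
χ² = (27−25.20)²/25.20 + (10−10.80)²/10.80 + (29−30.00)²/30.00 + (15−16.80)²/16.80 + (8−7.20)²/7.20 + (21−20.00)²/20.00 = 0.5529
df = 2

test statistic = 0.553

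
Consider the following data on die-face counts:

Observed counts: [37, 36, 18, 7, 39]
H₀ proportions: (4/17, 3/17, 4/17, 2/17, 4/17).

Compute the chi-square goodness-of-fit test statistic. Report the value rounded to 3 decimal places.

n = 137; E_i = n·p_i = [32.24, 24.18, 32.24, 16.12, 32.24]
χ² = (37−32.24)²/32.24 + (36−24.18)²/24.18 + (18−32.24)²/32.24 + (7−16.12)²/16.12 + (39−32.24)²/32.24 = 19.3504
df = 4

test statistic = 19.350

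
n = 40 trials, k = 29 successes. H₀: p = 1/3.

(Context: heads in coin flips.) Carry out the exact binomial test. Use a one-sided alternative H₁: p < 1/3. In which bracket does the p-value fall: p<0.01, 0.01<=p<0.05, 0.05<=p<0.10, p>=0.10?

p-value bracket: p>=0.10

Exact binomial: n=40, k=29, p₀=1/3=0.3333
P(X≤29) from Σ C(n,i)·p₀^i·(1−p₀)^(n−i)
p-value (one-sided, H₁ less) = 1.00000
→ bracket: p>=0.10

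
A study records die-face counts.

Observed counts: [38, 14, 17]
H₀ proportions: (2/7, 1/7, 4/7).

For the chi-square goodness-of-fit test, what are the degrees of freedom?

degrees of freedom = 2

df = k − 1 = 3 − 1 = 2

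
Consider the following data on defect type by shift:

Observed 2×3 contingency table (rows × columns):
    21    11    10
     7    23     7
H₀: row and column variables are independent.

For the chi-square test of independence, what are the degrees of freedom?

degrees of freedom = 2

df = (r−1)(c−1) = (2−1)·(3−1) = 2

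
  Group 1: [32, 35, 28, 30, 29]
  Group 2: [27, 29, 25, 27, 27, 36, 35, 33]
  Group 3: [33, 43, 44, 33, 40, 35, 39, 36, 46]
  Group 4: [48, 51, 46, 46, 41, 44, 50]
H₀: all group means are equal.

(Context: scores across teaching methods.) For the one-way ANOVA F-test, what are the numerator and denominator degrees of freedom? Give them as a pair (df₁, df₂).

k = 4 groups, N = 29 total
df = (k−1, N−k) = (4−1, 29−4) = (3, 25)

degrees of freedom = [3, 25]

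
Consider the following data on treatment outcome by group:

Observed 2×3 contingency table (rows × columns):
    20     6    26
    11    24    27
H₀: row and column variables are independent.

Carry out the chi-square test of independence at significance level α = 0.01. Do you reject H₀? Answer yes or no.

Row totals [52, 62], col totals [31, 30, 53], n=114
χ² = (20−14.14)²/14.14 + (6−13.68)²/13.68 + (26−24.18)²/24.18 + (11−16.86)²/16.86 + (24−16.32)²/16.32 + (27−28.82)²/28.82 = 12.6519
df = 2
p-value (upper-tail) = 0.00179
At α=0.01: p < α → reject H₀

reject H₀: yes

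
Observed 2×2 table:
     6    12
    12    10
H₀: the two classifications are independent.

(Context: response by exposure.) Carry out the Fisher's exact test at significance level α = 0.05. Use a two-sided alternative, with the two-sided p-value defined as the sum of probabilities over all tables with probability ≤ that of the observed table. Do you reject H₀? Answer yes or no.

reject H₀: no

Margins: r₁=18, r₂=22, c₁=18, c₂=22, n=40
p_obs = C(18,6)·C(22,12)/C(40,18); sum pmf over tables with pmf ≤ p_obs
p-value (two-sided) = 0.21571
At α=0.05: p ≥ α → fail to reject H₀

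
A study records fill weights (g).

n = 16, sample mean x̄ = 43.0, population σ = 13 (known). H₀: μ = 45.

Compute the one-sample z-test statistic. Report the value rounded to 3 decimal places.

test statistic = -0.615

SE = σ/√n = 13/√16 = 3.2500
z = (x̄−μ₀)/SE = (43.0−45)/3.2500 = -0.6154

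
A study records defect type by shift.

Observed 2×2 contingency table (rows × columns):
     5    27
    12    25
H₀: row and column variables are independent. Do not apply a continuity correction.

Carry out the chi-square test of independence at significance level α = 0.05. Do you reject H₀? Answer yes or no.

reject H₀: no

Row totals [32, 37], col totals [17, 52], n=69
χ² = (5−7.88)²/7.88 + (27−24.12)²/24.12 + (12−9.12)²/9.12 + (25−27.88)²/27.88 = 2.6107
df = 1
p-value (upper-tail) = 0.10615
At α=0.05: p ≥ α → fail to reject H₀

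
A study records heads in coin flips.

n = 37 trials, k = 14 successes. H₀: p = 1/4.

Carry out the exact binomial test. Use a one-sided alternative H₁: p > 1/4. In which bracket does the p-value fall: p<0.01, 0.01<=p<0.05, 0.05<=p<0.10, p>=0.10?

Exact binomial: n=37, k=14, p₀=1/4=0.2500
P(X≥14) from Σ C(n,i)·p₀^i·(1−p₀)^(n−i)
p-value (one-sided, H₁ greater) = 0.05766
→ bracket: 0.05<=p<0.10

p-value bracket: 0.05<=p<0.10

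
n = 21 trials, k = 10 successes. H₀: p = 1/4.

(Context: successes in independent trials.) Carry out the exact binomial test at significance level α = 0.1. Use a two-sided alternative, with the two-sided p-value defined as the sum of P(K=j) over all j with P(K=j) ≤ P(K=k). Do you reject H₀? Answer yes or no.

reject H₀: yes

Exact binomial: n=21, k=10, p₀=1/4=0.2500
P(X=j) = C(n,j)·p₀^j·(1−p₀)^(n−j); p = Σ P(X=j) over j with P(X=j) ≤ P(X=10)
p-value (two-sided) = 0.02301
At α=0.1: p < α → reject H₀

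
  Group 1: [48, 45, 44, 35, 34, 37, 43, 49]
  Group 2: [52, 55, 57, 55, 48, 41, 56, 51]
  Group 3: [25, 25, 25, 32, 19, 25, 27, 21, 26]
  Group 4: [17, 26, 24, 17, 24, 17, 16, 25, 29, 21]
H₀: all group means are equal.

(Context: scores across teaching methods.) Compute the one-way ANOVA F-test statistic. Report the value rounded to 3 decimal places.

Group means [41.88, 51.88, 25.00, 21.60], grand mean 34.029
SSB = Σnᵢ(x̄ᵢ−x̄)² = 5318.821; SSW = ΣΣ(x−x̄ᵢ)² = 732.150
MSB = 5318.821/3 = 1772.9405; MSW = 732.150/31 = 23.6177
F = MSB/MSW = 75.0682
df = (3, 31)

test statistic = 75.068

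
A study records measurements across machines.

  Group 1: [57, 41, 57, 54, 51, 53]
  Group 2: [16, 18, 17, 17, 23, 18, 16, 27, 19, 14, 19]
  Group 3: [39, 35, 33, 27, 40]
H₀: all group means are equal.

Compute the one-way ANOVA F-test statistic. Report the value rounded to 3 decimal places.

test statistic = 101.830

Group means [52.17, 18.55, 34.80], grand mean 31.409
SSB = Σnᵢ(x̄ᵢ−x̄)² = 4462.958; SSW = ΣΣ(x−x̄ᵢ)² = 416.361
MSB = 4462.958/2 = 2231.4788; MSW = 416.361/19 = 21.9137
F = MSB/MSW = 101.8302
df = (2, 19)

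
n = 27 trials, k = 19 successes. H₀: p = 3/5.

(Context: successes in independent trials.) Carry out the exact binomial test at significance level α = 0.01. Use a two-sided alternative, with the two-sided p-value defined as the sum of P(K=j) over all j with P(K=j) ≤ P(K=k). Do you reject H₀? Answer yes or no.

reject H₀: no

Exact binomial: n=27, k=19, p₀=3/5=0.6000
P(X=j) = C(n,j)·p₀^j·(1−p₀)^(n−j); p = Σ P(X=j) over j with P(X=j) ≤ P(X=19)
p-value (two-sided) = 0.32860
At α=0.01: p ≥ α → fail to reject H₀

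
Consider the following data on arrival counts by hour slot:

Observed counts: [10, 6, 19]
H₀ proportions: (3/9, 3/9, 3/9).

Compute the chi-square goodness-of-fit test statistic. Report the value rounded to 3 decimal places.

n = 35; E_i = n·p_i = [11.67, 11.67, 11.67]
χ² = (10−11.67)²/11.67 + (6−11.67)²/11.67 + (19−11.67)²/11.67 = 7.6000
df = 2

test statistic = 7.600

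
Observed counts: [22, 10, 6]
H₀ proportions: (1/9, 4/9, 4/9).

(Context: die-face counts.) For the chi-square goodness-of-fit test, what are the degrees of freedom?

degrees of freedom = 2

df = k − 1 = 3 − 1 = 2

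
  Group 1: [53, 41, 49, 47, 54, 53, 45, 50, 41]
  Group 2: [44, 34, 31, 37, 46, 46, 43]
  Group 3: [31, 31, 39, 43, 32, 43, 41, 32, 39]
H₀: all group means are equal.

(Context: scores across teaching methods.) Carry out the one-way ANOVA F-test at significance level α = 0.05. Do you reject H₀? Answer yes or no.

Group means [48.11, 40.14, 36.78], grand mean 41.800
SSB = Σnᵢ(x̄ᵢ−x̄)² = 604.698; SSW = ΣΣ(x−x̄ᵢ)² = 639.302
MSB = 604.698/2 = 302.3492; MSW = 639.302/22 = 29.0592
F = MSB/MSW = 10.4046
df = (2, 22)
p-value (upper-tail) = 0.00066
At α=0.05: p < α → reject H₀

reject H₀: yes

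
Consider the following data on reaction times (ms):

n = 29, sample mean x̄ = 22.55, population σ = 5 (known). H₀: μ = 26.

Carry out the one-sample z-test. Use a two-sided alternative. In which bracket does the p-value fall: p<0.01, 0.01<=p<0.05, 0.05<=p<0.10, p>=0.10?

p-value bracket: p<0.01

SE = σ/√n = 5/√29 = 0.9285
z = (x̄−μ₀)/SE = (22.55−26)/0.9285 = -3.7158
p-value (two-sided) = 0.00020
→ bracket: p<0.01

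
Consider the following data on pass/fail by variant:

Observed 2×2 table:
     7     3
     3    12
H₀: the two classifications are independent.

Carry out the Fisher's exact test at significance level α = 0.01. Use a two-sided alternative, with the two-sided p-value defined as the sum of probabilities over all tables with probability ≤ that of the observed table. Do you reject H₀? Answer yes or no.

Margins: r₁=10, r₂=15, c₁=10, c₂=15, n=25
p_obs = C(10,7)·C(15,3)/C(25,10); sum pmf over tables with pmf ≤ p_obs
p-value (two-sided) = 0.03443
At α=0.01: p ≥ α → fail to reject H₀

reject H₀: no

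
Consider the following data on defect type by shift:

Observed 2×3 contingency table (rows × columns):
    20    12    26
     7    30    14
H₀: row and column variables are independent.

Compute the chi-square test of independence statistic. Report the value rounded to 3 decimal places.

test statistic = 17.195

Row totals [58, 51], col totals [27, 42, 40], n=109
χ² = (20−14.37)²/14.37 + (12−22.35)²/22.35 + (26−21.28)²/21.28 + (7−12.63)²/12.63 + (30−19.65)²/19.65 + (14−18.72)²/18.72 = 17.1949
df = 2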